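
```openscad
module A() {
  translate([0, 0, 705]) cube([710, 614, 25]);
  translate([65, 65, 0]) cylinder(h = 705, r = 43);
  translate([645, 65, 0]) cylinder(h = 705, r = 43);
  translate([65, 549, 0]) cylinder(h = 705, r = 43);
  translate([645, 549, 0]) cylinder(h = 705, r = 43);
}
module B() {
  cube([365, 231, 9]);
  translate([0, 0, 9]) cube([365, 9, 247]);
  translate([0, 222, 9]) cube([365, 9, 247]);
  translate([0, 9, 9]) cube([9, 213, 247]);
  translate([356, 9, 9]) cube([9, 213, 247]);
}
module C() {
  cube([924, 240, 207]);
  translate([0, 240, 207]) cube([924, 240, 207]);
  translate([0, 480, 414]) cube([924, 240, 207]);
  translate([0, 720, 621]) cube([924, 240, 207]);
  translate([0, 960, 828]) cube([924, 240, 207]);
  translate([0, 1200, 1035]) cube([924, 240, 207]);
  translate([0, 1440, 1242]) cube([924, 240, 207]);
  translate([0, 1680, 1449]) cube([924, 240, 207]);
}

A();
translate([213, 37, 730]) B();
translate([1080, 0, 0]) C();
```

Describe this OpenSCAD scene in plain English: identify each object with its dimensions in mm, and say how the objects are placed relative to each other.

A is a rectangular dining table. The top is 710×614×25 mm with its upper surface at z = 730 mm. It stands on four round legs of 86 mm diameter, each leg's bounding box inset 22 mm from the nearest pair of top edges, running from the floor to the underside of the top.

B is an open storage box with external size 365×231×256 mm and wall thickness 9 mm (the base is also 9 mm thick). The base covers the whole footprint; the four walls stand on the base, with the y-facing walls full-width and the x-facing walls fitting between their inner faces.

C is a run of 8 identical solid stair steps. Each tread is 924×240 mm and each step block is 207 mm high. Step 1 rests on the floor; step k is offset from step 1 by (k−1)×240 mm in y and (k−1)×207 mm in z.

The open box is on top of the table. The staircase is on the floor beside the table on its +x side.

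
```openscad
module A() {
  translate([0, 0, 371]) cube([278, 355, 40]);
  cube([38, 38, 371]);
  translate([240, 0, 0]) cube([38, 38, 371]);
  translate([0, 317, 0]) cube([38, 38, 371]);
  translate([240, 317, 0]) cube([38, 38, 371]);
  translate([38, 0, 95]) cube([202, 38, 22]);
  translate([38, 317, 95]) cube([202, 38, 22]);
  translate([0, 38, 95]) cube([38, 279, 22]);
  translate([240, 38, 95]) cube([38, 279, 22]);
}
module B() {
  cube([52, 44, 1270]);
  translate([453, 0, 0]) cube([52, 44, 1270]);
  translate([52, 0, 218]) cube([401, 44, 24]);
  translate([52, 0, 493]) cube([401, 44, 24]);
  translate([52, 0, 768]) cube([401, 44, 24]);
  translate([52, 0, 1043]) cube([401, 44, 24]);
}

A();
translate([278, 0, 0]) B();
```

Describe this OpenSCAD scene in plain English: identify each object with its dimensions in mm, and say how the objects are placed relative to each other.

A is a four-legged stool. The seat is 278×355 mm, 40 mm thick, top at z = 411 mm. It stands on four square legs, each 38×38 mm in cross-section, from z = 0 to the seat underside, each flush with a corner of the seat. Four stretchers, 38 mm wide and 22 mm tall, connect adjacent legs with their undersides at z = 95 mm, each running between the inner faces of the legs it joins and aligned with the legs' outer faces on the other axis.

B is a straight ladder. Two 52×44 mm vertical rails, 1270 mm tall, stand 505 mm apart (outside-to-outside) with their front faces coplanar on the −y side. 4 rungs, each 44 mm deep and 24 mm tall, span between the inner faces of the rails, front faces flush with the rails. The lowest rung's underside is at z = 218 mm and rungs are spaced 275 mm apart (underside to underside).

The ladder is against the stool's +x side, with their −y faces flush.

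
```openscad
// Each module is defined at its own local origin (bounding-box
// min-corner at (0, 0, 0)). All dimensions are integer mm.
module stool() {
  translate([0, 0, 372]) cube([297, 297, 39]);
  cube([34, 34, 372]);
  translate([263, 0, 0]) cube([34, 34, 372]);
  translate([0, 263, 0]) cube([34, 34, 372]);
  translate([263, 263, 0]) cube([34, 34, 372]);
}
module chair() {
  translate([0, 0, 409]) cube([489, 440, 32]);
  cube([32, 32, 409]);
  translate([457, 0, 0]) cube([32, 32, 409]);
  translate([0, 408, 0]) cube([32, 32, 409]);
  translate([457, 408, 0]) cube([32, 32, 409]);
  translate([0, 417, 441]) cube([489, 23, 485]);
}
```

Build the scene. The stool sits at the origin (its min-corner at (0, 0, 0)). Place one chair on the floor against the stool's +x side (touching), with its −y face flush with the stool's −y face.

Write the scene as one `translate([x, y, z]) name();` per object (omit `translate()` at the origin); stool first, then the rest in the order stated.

stool();
translate([297, 0, 0]) chair();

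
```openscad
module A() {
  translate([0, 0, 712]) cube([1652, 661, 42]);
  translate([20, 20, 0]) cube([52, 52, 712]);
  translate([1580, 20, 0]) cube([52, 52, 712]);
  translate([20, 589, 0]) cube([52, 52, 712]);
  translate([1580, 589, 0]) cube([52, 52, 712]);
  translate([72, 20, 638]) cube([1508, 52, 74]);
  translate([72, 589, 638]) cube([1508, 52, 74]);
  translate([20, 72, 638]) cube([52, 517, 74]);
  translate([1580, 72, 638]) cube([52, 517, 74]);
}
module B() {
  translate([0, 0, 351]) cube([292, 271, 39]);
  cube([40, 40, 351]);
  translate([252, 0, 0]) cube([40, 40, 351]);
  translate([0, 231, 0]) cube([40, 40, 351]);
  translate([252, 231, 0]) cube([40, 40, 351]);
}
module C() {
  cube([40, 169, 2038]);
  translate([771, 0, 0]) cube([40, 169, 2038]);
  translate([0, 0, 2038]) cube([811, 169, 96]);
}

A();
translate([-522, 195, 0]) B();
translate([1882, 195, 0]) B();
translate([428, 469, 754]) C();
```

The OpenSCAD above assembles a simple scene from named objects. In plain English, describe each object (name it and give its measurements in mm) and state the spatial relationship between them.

A is a table with a 1652×661 mm rectangular top, 42 mm thick, top surface at z = 754 mm, supported by four 52×52 mm square legs, each inset 20 mm from the nearest pair of top edges, running from the floor. Four apron rails, 52 mm thick and 74 mm tall, run between adjacent legs with their top edges flush with the underside of the top and their outer faces flush with the legs' outer faces.

B is a four-legged stool. The seat is a 292×271×39 mm slab whose top surface is at z = 390 mm; four square legs, each 40×40 mm in cross-section, run from the floor (z = 0) to the underside of the seat, each flush with a corner of the seat.

C is a door frame. The clear opening is 731 mm wide and 2038 mm high. Two 40 mm wide jambs, 169 mm deep, stand either side of the opening from the floor to the top of the opening. A 96 mm thick head sits across the top of both jambs, spanning the full outside width of the frame.

Two stools sit around the table at the −x, +x sides. The door frame is on top of the table.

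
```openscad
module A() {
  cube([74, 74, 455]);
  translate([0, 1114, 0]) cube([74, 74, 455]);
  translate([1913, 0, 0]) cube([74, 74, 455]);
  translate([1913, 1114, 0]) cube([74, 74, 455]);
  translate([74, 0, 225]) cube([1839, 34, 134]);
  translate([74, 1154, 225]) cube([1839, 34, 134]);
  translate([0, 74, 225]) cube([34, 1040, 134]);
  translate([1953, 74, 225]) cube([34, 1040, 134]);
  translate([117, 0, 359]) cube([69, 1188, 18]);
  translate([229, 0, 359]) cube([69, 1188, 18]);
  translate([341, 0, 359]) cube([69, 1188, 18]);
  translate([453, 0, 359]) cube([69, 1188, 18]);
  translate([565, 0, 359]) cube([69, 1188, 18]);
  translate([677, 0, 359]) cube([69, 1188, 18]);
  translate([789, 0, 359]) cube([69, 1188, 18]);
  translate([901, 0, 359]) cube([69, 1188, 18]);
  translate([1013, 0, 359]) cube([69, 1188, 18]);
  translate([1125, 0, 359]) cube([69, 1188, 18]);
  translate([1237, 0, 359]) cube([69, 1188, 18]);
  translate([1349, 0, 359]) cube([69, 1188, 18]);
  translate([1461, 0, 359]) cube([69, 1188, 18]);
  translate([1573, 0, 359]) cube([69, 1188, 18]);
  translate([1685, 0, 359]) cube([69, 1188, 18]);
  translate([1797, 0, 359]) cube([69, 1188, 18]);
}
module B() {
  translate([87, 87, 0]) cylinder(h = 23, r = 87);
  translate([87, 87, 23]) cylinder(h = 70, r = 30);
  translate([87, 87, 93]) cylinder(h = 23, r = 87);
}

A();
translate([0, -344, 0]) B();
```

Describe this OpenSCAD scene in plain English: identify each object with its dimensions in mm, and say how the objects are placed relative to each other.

A is a bed frame 1987 mm long (x) by 1188 mm wide (y). Four 74×74 mm corner posts, 455 mm tall, at the corners of the footprint. Four rails of 34 mm thickness and 134 mm height run between adjacent posts with their undersides at z = 225 mm, their outer faces flush with the outside of the frame (the two x-running rails run between the posts' inner faces; the two y-running rails run between the posts' inner faces). 16 slats, each 69 mm wide (x) and 18 mm thick, lie across the top of the two x-running rails, running the full 1188 mm width of the frame in y; the slats are evenly spaced along x between the inner faces of the end posts with equal gaps (rounded down to the nearest mm) at the −x end and between each pair — any rounding remainder accumulates at the +x end.

B is a spool: two coaxial disc flanges of radius 87 mm and thickness 23 mm, joined by a core cylinder of radius 30 mm and height 70 mm. The lower flange rests on z = 0 and the three cylinders share a vertical axis.

The spool is on the floor beside the bed frame on its −y side.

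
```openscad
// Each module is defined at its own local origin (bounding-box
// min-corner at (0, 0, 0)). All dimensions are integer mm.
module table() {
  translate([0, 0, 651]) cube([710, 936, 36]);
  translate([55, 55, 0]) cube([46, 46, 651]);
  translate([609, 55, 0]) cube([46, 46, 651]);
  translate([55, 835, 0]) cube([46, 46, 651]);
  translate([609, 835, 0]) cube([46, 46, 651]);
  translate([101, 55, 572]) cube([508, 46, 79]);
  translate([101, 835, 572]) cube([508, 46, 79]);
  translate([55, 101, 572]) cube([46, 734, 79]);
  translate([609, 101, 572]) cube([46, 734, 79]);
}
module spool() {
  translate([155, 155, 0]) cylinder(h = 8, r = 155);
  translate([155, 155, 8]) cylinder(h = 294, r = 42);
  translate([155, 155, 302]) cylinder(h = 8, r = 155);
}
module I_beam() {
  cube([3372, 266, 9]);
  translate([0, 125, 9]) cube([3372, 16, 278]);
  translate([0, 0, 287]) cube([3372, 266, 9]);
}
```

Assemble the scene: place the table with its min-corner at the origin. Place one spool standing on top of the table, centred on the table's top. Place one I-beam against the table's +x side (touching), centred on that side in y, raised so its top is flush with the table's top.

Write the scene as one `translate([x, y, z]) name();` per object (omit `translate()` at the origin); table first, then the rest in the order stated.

table();
translate([200, 313, 687]) spool();
translate([710, 335, 391]) I_beam();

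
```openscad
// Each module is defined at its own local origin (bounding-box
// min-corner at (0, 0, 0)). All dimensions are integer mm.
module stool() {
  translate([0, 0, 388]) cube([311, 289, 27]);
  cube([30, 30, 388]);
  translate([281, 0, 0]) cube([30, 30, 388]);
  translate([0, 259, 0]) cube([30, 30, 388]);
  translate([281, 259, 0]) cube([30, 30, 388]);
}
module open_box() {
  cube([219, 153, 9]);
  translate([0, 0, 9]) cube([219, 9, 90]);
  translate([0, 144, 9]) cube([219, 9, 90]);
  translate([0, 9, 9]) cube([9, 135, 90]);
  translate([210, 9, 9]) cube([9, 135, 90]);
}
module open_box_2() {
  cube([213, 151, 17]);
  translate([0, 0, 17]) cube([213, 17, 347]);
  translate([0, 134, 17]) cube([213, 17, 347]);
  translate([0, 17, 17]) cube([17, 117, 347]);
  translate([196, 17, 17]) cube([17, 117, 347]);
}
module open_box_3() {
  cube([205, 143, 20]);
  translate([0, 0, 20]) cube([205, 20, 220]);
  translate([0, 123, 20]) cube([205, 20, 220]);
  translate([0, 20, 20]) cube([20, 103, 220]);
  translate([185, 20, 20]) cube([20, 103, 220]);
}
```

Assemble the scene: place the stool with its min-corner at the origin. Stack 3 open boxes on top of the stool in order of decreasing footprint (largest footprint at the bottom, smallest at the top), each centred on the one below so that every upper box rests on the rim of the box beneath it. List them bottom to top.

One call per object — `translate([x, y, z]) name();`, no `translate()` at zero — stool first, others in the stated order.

stool();
translate([46, 68, 415]) open_box();
translate([49, 69, 514]) open_box_2();
translate([53, 73, 878]) open_box_3();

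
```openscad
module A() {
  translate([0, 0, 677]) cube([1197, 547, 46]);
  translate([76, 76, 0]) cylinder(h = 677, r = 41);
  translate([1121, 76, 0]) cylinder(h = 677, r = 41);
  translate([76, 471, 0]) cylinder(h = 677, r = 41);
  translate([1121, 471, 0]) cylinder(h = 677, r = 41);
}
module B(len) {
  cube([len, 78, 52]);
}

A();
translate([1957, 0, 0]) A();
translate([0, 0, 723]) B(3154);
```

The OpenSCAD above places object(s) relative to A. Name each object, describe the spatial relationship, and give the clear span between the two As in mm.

A is a table. B is a beam. A beam spans the tops of two tables. The clear span between the two tables is 760 mm.

Second table starts at x = 1957; first ends at x = 1197; clear span = 1957 − 1197 = 760 mm.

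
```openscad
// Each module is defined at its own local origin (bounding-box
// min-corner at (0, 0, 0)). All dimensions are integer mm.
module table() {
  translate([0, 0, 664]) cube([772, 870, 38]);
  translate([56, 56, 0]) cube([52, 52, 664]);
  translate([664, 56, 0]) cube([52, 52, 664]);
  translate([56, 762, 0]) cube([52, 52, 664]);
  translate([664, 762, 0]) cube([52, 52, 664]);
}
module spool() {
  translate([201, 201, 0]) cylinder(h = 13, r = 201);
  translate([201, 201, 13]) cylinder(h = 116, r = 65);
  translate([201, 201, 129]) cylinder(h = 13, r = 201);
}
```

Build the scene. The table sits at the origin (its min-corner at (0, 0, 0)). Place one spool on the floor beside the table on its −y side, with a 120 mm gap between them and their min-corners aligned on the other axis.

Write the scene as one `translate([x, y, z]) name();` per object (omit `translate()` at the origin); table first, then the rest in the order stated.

table();
translate([0, -522, 0]) spool();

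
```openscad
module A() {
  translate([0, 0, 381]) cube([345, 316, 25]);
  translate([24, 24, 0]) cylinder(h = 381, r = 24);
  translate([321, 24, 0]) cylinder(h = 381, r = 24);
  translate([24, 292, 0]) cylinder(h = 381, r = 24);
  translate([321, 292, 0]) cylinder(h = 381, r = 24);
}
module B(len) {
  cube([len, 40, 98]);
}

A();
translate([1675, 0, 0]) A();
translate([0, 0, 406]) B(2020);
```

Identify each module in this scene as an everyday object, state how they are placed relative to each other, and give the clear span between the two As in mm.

Second stool starts at x = 1675; first ends at x = 345; clear span = 1675 − 345 = 1330 mm.

A is a stool. B is a beam. A beam spans the tops of two stools. The clear span between the two stools is 1330 mm.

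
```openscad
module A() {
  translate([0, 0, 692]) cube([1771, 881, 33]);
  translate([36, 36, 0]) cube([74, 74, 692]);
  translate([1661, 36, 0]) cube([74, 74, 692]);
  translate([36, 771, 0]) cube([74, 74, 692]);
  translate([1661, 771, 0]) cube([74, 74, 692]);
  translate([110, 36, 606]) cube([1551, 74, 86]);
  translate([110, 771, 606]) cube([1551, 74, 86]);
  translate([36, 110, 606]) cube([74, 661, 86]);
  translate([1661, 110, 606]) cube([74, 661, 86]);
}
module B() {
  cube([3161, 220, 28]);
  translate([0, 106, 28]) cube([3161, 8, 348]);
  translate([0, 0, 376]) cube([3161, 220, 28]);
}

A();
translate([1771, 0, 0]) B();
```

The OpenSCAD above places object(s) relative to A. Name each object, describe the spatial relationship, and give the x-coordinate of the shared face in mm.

The table's +x face and the I-beam's −x face are both at x = 1771 mm.

A is a table. B is an I-beam. The I-beam is against the table's +x side, with their −y faces flush. The x-coordinate of the shared face is 1771 mm.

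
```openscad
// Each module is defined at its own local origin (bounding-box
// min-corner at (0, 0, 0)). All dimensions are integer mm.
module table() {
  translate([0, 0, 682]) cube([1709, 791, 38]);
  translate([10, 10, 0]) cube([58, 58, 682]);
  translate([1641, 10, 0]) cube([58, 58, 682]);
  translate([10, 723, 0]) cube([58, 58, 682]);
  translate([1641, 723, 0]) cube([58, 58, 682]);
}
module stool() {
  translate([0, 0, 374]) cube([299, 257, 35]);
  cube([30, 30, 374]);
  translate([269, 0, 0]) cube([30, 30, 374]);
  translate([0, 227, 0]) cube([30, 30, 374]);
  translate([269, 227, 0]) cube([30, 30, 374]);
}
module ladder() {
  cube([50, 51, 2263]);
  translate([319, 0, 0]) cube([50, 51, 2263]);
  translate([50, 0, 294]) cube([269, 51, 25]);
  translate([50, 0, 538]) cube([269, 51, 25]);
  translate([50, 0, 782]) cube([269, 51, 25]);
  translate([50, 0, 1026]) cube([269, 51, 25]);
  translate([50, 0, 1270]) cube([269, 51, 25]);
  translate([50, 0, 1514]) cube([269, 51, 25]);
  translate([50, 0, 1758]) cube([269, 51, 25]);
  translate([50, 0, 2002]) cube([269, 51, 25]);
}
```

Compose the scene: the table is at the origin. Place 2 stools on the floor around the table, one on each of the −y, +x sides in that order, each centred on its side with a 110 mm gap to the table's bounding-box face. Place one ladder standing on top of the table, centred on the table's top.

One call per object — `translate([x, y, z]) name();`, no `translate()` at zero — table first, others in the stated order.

table();
translate([705, -367, 0]) stool();
translate([1819, 267, 0]) stool();
translate([670, 370, 720]) ladder();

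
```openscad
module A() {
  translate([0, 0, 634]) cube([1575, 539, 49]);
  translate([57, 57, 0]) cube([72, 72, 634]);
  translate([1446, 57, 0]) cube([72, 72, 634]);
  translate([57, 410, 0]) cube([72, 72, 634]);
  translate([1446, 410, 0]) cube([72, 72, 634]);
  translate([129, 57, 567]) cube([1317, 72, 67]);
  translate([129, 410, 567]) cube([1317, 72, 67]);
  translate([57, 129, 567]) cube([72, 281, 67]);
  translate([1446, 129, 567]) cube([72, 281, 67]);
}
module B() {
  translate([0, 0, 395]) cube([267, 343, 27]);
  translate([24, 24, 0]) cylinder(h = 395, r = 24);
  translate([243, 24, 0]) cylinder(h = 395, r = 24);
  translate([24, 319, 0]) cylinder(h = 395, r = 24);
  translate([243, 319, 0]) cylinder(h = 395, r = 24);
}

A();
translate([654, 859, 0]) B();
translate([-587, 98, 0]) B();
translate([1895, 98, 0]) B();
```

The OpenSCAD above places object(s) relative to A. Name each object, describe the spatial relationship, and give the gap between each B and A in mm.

Each stool's nearest face is 320 mm from the table's bounding box.

A is a table. B is a stool. Three stools sit around the table at the +y, −x, +x sides. The gap between each stool and the table is 320 mm.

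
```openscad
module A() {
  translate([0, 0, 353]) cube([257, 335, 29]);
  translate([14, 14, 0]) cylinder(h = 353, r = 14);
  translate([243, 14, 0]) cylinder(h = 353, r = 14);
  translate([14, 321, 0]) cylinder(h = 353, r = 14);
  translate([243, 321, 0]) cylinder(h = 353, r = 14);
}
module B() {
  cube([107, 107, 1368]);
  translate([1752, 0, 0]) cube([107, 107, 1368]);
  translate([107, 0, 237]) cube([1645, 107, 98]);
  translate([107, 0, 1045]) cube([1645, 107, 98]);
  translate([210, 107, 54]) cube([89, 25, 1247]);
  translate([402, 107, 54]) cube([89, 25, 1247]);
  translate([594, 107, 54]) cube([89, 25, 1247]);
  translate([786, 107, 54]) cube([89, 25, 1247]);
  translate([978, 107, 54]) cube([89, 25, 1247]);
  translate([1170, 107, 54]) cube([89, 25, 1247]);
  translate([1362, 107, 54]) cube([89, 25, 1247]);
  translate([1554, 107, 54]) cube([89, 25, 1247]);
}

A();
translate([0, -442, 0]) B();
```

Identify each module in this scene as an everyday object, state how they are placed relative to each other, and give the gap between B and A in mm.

A is a stool. B is a fence section. The fence section is on the floor beside the stool on its −y side. The gap between the fence section and the stool is 310 mm.

The fence section's nearest face is 310 mm from the stool's −y face.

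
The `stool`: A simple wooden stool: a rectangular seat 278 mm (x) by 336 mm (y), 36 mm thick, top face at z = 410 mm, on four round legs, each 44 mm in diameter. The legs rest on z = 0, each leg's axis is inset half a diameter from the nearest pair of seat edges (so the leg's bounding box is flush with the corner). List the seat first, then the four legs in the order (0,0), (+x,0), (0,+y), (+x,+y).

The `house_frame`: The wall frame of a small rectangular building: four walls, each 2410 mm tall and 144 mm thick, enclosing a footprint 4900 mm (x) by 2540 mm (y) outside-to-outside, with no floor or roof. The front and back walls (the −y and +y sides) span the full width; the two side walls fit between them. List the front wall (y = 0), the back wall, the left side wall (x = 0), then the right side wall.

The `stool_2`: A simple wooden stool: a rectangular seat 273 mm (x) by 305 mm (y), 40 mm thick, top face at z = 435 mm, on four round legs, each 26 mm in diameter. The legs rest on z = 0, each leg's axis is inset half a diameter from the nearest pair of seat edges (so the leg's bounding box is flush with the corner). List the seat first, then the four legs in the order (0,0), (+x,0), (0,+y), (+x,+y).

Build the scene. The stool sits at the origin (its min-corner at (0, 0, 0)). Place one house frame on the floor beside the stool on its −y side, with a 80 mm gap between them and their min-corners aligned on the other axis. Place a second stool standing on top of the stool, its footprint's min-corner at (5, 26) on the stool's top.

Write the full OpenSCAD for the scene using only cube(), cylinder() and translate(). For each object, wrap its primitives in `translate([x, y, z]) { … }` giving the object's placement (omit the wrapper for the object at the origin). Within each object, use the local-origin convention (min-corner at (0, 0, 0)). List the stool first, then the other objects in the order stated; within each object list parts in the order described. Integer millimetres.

translate([0, 0, 374]) cube([278, 336, 36]);
translate([22, 22, 0]) cylinder(h = 374, r = 22);
translate([256, 22, 0]) cylinder(h = 374, r = 22);
translate([22, 314, 0]) cylinder(h = 374, r = 22);
translate([256, 314, 0]) cylinder(h = 374, r = 22);
translate([0, -2620, 0]) {
  cube([4900, 144, 2410]);
  translate([0, 2396, 0]) cube([4900, 144, 2410]);
  translate([0, 144, 0]) cube([144, 2252, 2410]);
  translate([4756, 144, 0]) cube([144, 2252, 2410]);
}
translate([5, 26, 410]) {
  translate([0, 0, 395]) cube([273, 305, 40]);
  translate([13, 13, 0]) cylinder(h = 395, r = 13);
  translate([260, 13, 0]) cylinder(h = 395, r = 13);
  translate([13, 292, 0]) cylinder(h = 395, r = 13);
  translate([260, 292, 0]) cylinder(h = 395, r = 13);
}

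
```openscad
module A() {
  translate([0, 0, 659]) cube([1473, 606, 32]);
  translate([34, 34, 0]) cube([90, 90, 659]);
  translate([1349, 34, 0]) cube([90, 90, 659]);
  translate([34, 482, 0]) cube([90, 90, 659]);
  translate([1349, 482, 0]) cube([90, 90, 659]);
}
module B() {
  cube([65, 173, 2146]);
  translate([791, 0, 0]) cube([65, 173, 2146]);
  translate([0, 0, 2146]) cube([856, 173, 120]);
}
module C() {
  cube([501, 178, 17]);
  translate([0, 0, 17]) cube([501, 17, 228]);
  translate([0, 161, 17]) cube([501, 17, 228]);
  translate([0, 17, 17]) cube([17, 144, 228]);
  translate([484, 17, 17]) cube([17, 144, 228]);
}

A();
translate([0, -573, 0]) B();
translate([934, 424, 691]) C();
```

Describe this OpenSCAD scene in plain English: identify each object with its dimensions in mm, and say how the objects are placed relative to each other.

A is a table with a 1473×606 mm rectangular top, 32 mm thick, top surface at z = 691 mm, supported by four 90×90 mm square legs, each inset 34 mm from the nearest pair of top edges, running from the floor.

B is a rectangular door frame: two vertical jambs of 65×173 mm section, 2146 mm tall, with a clear opening 726 mm wide between their inner faces. A header 120 mm tall and 173 mm deep lies on top of the jambs and spans the full outside width.

C is an open storage box with external size 501×178×245 mm and wall thickness 17 mm (the base is also 17 mm thick). The base covers the whole footprint; the four walls stand on the base, with the y-facing walls full-width and the x-facing walls fitting between their inner faces.

The door frame is on the floor beside the table on its −y side. The open box is on top of the table.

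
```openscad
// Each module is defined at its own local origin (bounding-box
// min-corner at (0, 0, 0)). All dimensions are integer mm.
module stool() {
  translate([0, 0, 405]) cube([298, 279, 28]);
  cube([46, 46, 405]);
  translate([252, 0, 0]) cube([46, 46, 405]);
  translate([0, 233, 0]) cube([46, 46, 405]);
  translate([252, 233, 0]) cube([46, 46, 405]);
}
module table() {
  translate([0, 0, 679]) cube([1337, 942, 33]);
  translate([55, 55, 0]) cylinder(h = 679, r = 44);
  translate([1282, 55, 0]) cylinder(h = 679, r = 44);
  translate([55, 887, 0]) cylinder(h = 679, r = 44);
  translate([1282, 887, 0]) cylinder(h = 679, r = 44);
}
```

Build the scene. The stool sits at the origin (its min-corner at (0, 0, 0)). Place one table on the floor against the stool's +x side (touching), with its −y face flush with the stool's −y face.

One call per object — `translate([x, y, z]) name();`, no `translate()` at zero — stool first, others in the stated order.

stool();
translate([298, 0, 0]) table();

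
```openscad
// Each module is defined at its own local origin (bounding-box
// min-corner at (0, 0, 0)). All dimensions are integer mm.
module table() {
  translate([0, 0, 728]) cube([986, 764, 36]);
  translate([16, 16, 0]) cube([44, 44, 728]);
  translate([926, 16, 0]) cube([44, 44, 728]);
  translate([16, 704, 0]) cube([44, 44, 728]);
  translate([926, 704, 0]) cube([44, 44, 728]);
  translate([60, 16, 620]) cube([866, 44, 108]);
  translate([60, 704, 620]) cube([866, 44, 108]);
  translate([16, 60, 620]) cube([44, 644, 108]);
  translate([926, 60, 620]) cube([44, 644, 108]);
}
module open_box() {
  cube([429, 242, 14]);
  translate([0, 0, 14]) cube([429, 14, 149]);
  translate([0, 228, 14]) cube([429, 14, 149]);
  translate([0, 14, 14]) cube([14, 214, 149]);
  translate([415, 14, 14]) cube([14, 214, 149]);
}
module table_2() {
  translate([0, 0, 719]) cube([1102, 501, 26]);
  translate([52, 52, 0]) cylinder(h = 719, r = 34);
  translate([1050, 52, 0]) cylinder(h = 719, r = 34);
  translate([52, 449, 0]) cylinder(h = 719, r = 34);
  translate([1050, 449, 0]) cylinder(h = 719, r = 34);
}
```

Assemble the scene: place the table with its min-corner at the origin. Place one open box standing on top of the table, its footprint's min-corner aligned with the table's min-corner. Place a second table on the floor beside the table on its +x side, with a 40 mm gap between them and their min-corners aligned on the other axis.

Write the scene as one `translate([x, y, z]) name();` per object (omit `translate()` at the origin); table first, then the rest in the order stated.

table();
translate([0, 0, 764]) open_box();
translate([1026, 0, 0]) table_2();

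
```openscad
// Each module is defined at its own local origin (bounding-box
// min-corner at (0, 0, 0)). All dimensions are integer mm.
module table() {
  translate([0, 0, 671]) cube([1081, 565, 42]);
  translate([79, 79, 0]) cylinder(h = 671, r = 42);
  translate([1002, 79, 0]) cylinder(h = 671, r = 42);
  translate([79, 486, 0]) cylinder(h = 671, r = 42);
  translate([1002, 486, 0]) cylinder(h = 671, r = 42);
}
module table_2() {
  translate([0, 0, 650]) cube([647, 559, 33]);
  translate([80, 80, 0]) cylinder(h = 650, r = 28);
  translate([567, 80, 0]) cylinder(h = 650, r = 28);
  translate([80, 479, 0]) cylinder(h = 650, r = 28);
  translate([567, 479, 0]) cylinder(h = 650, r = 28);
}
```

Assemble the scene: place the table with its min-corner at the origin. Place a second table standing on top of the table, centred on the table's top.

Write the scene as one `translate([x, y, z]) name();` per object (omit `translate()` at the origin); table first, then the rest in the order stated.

table();
translate([217, 3, 713]) table_2();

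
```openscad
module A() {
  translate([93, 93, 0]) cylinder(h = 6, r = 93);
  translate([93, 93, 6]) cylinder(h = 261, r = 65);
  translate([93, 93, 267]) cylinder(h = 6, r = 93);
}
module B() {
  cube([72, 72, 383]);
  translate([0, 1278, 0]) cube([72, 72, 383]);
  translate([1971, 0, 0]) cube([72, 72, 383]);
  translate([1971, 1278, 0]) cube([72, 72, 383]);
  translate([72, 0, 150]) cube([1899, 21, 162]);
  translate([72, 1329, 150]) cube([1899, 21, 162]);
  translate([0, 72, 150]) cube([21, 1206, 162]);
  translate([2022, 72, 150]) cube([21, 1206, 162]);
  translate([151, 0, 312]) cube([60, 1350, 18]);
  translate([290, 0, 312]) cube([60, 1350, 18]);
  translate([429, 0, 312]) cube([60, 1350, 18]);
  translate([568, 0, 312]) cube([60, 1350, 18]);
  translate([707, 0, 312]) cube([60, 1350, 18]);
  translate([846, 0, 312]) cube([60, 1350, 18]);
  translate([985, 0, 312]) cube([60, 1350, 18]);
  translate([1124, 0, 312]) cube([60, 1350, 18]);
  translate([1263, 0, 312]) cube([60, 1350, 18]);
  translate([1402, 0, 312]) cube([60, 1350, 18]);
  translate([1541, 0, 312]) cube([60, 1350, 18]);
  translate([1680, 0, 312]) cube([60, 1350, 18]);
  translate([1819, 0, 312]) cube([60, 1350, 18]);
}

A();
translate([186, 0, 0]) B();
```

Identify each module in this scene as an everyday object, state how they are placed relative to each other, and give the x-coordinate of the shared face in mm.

A is a spool. B is a bed frame. The bed frame is against the spool's +x side, with their −y faces flush. The x-coordinate of the shared face is 186 mm.

The spool's +x face and the bed frame's −x face are both at x = 186 mm.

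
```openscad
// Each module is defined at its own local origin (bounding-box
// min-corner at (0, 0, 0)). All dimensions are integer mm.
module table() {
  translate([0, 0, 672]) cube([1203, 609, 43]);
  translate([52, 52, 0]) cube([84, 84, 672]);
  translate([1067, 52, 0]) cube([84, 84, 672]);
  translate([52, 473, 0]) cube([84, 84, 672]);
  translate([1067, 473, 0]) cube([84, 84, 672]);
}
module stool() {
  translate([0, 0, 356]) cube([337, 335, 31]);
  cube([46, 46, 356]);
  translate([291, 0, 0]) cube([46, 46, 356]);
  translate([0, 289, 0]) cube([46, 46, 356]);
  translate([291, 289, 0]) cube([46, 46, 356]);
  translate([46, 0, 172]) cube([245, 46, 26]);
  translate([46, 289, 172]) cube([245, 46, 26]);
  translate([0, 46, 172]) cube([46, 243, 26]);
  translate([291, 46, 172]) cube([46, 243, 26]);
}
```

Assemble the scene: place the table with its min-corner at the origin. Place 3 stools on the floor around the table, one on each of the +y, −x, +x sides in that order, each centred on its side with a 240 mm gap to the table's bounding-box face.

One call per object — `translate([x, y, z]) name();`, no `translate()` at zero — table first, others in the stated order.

table();
translate([433, 849, 0]) stool();
translate([-577, 137, 0]) stool();
translate([1443, 137, 0]) stool();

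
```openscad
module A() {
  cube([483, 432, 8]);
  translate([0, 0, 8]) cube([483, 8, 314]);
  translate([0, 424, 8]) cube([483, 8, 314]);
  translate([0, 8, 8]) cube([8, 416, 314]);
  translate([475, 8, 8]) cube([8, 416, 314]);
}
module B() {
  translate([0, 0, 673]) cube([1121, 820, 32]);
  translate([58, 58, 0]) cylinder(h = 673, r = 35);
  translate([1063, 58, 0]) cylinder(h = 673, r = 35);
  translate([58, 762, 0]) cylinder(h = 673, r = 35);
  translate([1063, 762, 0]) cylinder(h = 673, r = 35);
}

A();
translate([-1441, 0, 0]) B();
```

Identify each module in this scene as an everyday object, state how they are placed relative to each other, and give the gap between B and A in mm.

The table's nearest face is 320 mm from the open box's −x face.

A is an open box. B is a table. The table is on the floor beside the open box on its −x side. The gap between the table and the open box is 320 mm.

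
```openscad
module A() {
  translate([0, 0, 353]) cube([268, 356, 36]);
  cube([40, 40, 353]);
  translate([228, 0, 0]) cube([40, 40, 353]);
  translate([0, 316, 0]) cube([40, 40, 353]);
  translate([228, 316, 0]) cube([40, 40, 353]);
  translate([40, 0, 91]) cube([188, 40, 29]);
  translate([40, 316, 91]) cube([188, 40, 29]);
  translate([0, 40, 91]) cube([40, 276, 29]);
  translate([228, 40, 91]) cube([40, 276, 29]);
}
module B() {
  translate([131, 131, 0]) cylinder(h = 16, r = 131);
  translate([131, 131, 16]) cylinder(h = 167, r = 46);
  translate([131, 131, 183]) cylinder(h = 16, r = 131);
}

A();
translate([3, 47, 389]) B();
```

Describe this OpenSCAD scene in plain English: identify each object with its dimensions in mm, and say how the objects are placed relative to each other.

A is a four-legged stool. The seat is a 268×356×36 mm slab whose top surface is at z = 389 mm; four square legs, each 40×40 mm in cross-section, run from the floor (z = 0) to the underside of the seat, each flush with a corner of the seat. Four stretchers, 40 mm wide and 29 mm tall, connect adjacent legs with their undersides at z = 91 mm, each running between the inner faces of the legs it joins and aligned with the legs' outer faces on the other axis.

B is a spool: two coaxial disc flanges of radius 131 mm and thickness 16 mm, joined by a core cylinder of radius 46 mm and height 167 mm. The lower flange rests on z = 0 and the three cylinders share a vertical axis.

The spool is on top of the stool, centred.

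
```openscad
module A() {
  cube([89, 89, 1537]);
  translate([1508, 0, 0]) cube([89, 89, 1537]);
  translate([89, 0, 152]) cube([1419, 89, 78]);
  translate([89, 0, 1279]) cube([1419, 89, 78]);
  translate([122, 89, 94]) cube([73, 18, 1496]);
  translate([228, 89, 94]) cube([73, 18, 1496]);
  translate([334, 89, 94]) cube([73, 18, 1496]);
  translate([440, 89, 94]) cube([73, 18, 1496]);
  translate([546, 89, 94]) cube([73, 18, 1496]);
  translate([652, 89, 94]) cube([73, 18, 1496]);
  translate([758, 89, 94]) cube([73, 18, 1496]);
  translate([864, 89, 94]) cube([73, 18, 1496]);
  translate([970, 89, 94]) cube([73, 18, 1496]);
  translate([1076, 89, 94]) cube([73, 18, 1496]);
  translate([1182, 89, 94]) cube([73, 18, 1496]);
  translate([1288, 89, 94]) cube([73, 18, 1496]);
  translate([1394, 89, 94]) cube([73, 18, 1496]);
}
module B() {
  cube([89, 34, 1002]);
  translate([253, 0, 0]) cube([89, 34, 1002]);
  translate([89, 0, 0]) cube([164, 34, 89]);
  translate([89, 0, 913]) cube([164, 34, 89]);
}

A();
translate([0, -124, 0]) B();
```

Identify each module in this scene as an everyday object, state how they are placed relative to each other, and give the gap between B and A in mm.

The picture frame's nearest face is 90 mm from the fence section's −y face.

A is a fence section. B is a picture frame. The picture frame is on the floor beside the fence section on its −y side. The gap between the picture frame and the fence section is 90 mm.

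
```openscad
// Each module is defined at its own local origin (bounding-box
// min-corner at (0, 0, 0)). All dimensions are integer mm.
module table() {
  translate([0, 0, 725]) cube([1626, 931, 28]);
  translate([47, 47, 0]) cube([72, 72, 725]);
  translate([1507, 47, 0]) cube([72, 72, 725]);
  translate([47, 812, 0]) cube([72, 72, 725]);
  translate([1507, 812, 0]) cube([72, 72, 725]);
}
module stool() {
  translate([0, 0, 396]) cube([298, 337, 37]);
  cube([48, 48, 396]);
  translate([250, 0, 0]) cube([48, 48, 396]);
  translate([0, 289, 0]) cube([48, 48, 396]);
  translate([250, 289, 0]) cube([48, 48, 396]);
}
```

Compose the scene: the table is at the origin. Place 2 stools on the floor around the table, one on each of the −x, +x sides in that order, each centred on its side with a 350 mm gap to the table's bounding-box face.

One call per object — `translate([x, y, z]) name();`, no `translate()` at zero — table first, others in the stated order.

table();
translate([-648, 297, 0]) stool();
translate([1976, 297, 0]) stool();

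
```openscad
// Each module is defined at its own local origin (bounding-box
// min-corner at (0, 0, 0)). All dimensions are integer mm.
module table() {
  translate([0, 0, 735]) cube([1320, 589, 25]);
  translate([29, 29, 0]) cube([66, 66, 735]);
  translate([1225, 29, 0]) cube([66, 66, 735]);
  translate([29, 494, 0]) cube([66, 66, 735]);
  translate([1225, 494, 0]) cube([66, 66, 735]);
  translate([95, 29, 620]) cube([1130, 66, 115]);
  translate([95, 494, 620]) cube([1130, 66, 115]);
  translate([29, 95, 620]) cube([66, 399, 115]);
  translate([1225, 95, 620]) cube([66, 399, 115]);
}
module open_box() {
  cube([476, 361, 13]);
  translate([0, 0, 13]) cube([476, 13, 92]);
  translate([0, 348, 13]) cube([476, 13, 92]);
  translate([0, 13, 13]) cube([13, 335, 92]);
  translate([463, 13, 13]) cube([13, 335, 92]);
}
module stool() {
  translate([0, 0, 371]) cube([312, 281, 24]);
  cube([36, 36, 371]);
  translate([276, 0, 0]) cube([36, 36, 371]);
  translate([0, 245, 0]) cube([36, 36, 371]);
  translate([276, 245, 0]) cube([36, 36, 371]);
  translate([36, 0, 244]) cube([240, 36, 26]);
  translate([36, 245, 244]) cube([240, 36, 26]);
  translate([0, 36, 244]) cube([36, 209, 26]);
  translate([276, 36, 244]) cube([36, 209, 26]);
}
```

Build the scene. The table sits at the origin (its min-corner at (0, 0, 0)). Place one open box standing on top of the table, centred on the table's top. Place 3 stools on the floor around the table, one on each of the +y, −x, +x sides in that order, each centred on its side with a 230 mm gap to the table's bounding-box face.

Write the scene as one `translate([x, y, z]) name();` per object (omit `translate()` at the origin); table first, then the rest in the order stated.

table();
translate([422, 114, 760]) open_box();
translate([504, 819, 0]) stool();
translate([-542, 154, 0]) stool();
translate([1550, 154, 0]) stool();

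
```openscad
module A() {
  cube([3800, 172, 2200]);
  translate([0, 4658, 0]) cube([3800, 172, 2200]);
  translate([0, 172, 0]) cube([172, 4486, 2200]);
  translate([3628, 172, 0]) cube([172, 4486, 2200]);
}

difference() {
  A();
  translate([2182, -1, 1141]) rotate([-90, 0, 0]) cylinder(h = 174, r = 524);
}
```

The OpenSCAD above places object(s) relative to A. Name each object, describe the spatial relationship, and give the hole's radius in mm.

The subtracted cylinder has r = 524 mm.

A is a house frame. The house frame has a circular hole through its front wall. The hole's radius is 524 mm.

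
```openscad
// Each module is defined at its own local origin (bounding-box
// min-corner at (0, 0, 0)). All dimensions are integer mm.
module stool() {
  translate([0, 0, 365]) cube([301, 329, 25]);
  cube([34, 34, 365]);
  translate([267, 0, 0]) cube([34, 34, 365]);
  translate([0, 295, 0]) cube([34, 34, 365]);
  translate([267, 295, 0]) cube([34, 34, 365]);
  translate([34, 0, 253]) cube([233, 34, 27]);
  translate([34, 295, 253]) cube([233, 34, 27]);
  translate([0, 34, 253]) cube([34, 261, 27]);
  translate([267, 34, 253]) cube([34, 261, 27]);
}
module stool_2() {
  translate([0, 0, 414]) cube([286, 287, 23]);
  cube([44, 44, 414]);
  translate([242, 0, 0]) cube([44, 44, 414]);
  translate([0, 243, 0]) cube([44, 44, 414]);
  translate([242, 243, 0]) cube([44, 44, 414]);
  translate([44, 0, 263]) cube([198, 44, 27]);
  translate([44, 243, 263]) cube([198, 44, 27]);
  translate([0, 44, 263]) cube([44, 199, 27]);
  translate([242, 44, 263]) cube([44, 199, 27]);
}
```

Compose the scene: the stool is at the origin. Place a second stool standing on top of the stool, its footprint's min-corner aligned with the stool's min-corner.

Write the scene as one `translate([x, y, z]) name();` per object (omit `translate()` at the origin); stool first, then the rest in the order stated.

stool();
translate([0, 0, 390]) stool_2();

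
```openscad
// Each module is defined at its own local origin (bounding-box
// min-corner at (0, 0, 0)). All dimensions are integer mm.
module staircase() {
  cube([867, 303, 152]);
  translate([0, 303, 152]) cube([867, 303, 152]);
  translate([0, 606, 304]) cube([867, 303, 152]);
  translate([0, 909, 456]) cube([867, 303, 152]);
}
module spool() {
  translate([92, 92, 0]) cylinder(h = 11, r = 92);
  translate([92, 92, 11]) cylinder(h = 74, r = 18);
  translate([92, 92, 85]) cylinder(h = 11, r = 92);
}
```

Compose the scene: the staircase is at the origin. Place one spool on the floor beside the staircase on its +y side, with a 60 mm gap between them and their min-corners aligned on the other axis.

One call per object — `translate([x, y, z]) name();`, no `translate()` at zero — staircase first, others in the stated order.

staircase();
translate([0, 1272, 0]) spool();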